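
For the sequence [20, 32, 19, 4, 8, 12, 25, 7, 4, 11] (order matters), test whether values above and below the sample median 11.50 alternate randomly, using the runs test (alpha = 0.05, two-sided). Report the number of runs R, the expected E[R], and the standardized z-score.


Step 1: Compute median = 11.50; label A = above, B = below.
Labels in order: AAABBAABBB  (n_A = 5, n_B = 5)
Step 2: Count runs R = 4.
Step 3: Under H0 (random ordering), E[R] = 2*n_A*n_B/(n_A+n_B) + 1 = 2*5*5/10 + 1 = 6.0000.
        Var[R] = 2*n_A*n_B*(2*n_A*n_B - n_A - n_B) / ((n_A+n_B)^2 * (n_A+n_B-1)) = 2000/900 = 2.2222.
        SD[R] = 1.4907.
Step 4: Continuity-corrected z = (R + 0.5 - E[R]) / SD[R] = (4 + 0.5 - 6.0000) / 1.4907 = -1.0062.
Step 5: Two-sided p-value via normal approximation = 2*(1 - Phi(|z|)) = 0.314305.
Step 6: alpha = 0.05. fail to reject H0.

R = 4, z = -1.0062, p = 0.314305, fail to reject H0.


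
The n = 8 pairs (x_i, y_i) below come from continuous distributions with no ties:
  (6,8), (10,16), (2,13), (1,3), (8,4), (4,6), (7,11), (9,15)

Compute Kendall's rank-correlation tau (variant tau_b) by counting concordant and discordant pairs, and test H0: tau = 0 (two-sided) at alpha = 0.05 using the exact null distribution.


Step 1: Enumerate the 28 unordered pairs (i,j) with i<j and classify each by sign(x_j-x_i) * sign(y_j-y_i).
  (1,2):dx=+4,dy=+8->C; (1,3):dx=-4,dy=+5->D; (1,4):dx=-5,dy=-5->C; (1,5):dx=+2,dy=-4->D
  (1,6):dx=-2,dy=-2->C; (1,7):dx=+1,dy=+3->C; (1,8):dx=+3,dy=+7->C; (2,3):dx=-8,dy=-3->C
  (2,4):dx=-9,dy=-13->C; (2,5):dx=-2,dy=-12->C; (2,6):dx=-6,dy=-10->C; (2,7):dx=-3,dy=-5->C
  (2,8):dx=-1,dy=-1->C; (3,4):dx=-1,dy=-10->C; (3,5):dx=+6,dy=-9->D; (3,6):dx=+2,dy=-7->D
  (3,7):dx=+5,dy=-2->D; (3,8):dx=+7,dy=+2->C; (4,5):dx=+7,dy=+1->C; (4,6):dx=+3,dy=+3->C
  (4,7):dx=+6,dy=+8->C; (4,8):dx=+8,dy=+12->C; (5,6):dx=-4,dy=+2->D; (5,7):dx=-1,dy=+7->D
  (5,8):dx=+1,dy=+11->C; (6,7):dx=+3,dy=+5->C; (6,8):dx=+5,dy=+9->C; (7,8):dx=+2,dy=+4->C
Step 2: C = 21, D = 7, total pairs = 28.
Step 3: tau = (C - D)/(n(n-1)/2) = (21 - 7)/28 = 0.500000.
Step 4: Exact two-sided p-value (enumerate n! = 40320 permutations of y under H0): p = 0.108681.
Step 5: alpha = 0.05. fail to reject H0.

tau_b = 0.5000 (C=21, D=7), p = 0.108681, fail to reject H0.


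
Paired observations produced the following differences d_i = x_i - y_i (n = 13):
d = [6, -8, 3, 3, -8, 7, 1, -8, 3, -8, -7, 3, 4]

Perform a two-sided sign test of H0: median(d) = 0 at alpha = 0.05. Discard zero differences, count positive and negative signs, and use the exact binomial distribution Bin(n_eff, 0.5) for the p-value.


Step 1: Discard zero differences. Original n = 13; n_eff = number of nonzero differences = 13.
Nonzero differences (with sign): +6, -8, +3, +3, -8, +7, +1, -8, +3, -8, -7, +3, +4
Step 2: Count signs: positive = 8, negative = 5.
Step 3: Under H0: P(positive) = 0.5, so the number of positives S ~ Bin(13, 0.5).
Step 4: Two-sided exact p-value = sum of Bin(13,0.5) probabilities at or below the observed probability = 0.581055.
Step 5: alpha = 0.05. fail to reject H0.

n_eff = 13, pos = 8, neg = 5, p = 0.581055, fail to reject H0.


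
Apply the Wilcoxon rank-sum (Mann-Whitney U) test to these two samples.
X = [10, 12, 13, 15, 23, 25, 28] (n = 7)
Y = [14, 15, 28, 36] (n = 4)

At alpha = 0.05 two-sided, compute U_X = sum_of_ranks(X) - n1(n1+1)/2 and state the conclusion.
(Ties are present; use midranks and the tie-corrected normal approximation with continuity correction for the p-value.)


Step 1: Combine and sort all 11 observations; assign midranks.
sorted (value, group): (10,X), (12,X), (13,X), (14,Y), (15,X), (15,Y), (23,X), (25,X), (28,X), (28,Y), (36,Y)
ranks: 10->1, 12->2, 13->3, 14->4, 15->5.5, 15->5.5, 23->7, 25->8, 28->9.5, 28->9.5, 36->11
Step 2: Rank sum for X: R1 = 1 + 2 + 3 + 5.5 + 7 + 8 + 9.5 = 36.
Step 3: U_X = R1 - n1(n1+1)/2 = 36 - 7*8/2 = 36 - 28 = 8.
       U_Y = n1*n2 - U_X = 28 - 8 = 20.
Step 4: Ties are present, so use the tie-corrected normal approximation (with continuity correction) for the p-value.
Step 5: p-value = 0.296412; compare to alpha = 0.05. fail to reject H0.

U_X = 8, p = 0.296412, fail to reject H0 at alpha = 0.05.


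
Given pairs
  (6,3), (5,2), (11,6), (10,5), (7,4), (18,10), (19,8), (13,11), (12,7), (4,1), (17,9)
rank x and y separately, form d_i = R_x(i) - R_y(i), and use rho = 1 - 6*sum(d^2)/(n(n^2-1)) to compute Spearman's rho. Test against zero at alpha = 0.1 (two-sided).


Step 1: Rank x and y separately (midranks; no ties here).
rank(x): 6->3, 5->2, 11->6, 10->5, 7->4, 18->10, 19->11, 13->8, 12->7, 4->1, 17->9
rank(y): 3->3, 2->2, 6->6, 5->5, 4->4, 10->10, 8->8, 11->11, 7->7, 1->1, 9->9
Step 2: d_i = R_x(i) - R_y(i); compute d_i^2.
  (3-3)^2=0, (2-2)^2=0, (6-6)^2=0, (5-5)^2=0, (4-4)^2=0, (10-10)^2=0, (11-8)^2=9, (8-11)^2=9, (7-7)^2=0, (1-1)^2=0, (9-9)^2=0
sum(d^2) = 18.
Step 3: rho = 1 - 6*18 / (11*(11^2 - 1)) = 1 - 108/1320 = 0.918182.
Step 4: Under H0, t = rho * sqrt((n-2)/(1-rho^2)) = 6.9531 ~ t(9).
Step 5: Two-sided p-value from the t-distribution with 9 df = 0.000067.
Step 6: alpha = 0.1. reject H0.

rho = 0.9182, p = 0.000067, reject H0 at alpha = 0.1.


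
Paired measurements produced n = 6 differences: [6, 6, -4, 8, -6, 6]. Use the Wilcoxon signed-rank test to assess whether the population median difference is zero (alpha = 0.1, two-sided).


Step 1: Drop any zero differences (none here) and take |d_i|.
|d| = [6, 6, 4, 8, 6, 6]
Step 2: Midrank |d_i| (ties get averaged ranks).
ranks: |6|->3.5, |6|->3.5, |4|->1, |8|->6, |6|->3.5, |6|->3.5
Step 3: Attach original signs; sum ranks with positive sign and with negative sign.
W+ = 3.5 + 3.5 + 6 + 3.5 = 16.5
W- = 1 + 3.5 = 4.5
(Check: W+ + W- = 21 should equal n(n+1)/2 = 21.)
Step 4: Test statistic W = min(W+, W-) = 4.5.
Step 5: Ties in |d|, so use the tie-corrected normal approximation.
        E[W] = n(n+1)/4 = 6*7/4 = 10.5.
        Tie groups: |d|=6 (t=4); sum(t^3 - t) = 60.
        Var[W] = n(n+1)(2n+1)/24 - sum(t^3-t)/48 = 546/24 - 60/48 = 21.5.
        z = (W - E[W]) / sqrt(Var[W]) = (4.5 - 10.5) / 4.6368 = -1.2940.
        Two-sided p = 2*Phi(z) = 0.195668.
Step 6: alpha = 0.1. fail to reject H0.

W+ = 16.5, W- = 4.5, W = min = 4.5, p = 0.195668, fail to reject H0.


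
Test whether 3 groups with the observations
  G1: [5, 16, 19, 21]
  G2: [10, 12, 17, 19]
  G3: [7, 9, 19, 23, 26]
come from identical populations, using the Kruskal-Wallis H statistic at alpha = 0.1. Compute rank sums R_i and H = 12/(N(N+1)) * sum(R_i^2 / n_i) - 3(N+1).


Step 1: Combine all N = 13 observations and assign midranks.
sorted (value, group, rank): (5,G1,1), (7,G3,2), (9,G3,3), (10,G2,4), (12,G2,5), (16,G1,6), (17,G2,7), (19,G1,9), (19,G2,9), (19,G3,9), (21,G1,11), (23,G3,12), (26,G3,13)
Step 2: Sum ranks within each group.
R_1 = 27 (n_1 = 4)
R_2 = 25 (n_2 = 4)
R_3 = 39 (n_3 = 5)
Step 3: H = 12/(N(N+1)) * sum(R_i^2/n_i) - 3(N+1)
     = 12/(13*14) * (27^2/4 + 25^2/4 + 39^2/5) - 3*14
     = 0.065934 * 642.7 - 42
     = 0.375824.
Step 4: Ties present; correction factor C = 1 - 24/(13^3 - 13) = 0.989011. Corrected H = 0.375824 / 0.989011 = 0.380000.
Step 5: Under H0, H ~ chi^2(2); p-value = 0.826959.
Step 6: alpha = 0.1. fail to reject H0.

H = 0.3800, df = 2, p = 0.826959, fail to reject H0.


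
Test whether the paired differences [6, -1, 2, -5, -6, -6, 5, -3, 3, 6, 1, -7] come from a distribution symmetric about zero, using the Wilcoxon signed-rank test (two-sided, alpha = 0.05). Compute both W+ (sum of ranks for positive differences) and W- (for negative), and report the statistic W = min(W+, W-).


Step 1: Drop any zero differences (none here) and take |d_i|.
|d| = [6, 1, 2, 5, 6, 6, 5, 3, 3, 6, 1, 7]
Step 2: Midrank |d_i| (ties get averaged ranks).
ranks: |6|->9.5, |1|->1.5, |2|->3, |5|->6.5, |6|->9.5, |6|->9.5, |5|->6.5, |3|->4.5, |3|->4.5, |6|->9.5, |1|->1.5, |7|->12
Step 3: Attach original signs; sum ranks with positive sign and with negative sign.
W+ = 9.5 + 3 + 6.5 + 4.5 + 9.5 + 1.5 = 34.5
W- = 1.5 + 6.5 + 9.5 + 9.5 + 4.5 + 12 = 43.5
(Check: W+ + W- = 78 should equal n(n+1)/2 = 78.)
Step 4: Test statistic W = min(W+, W-) = 34.5.
Step 5: Ties in |d|, so use the tie-corrected normal approximation.
        E[W] = n(n+1)/4 = 12*13/4 = 39.
        Tie groups: |d|=1 (t=2), |d|=3 (t=2), |d|=5 (t=2), |d|=6 (t=4); sum(t^3 - t) = 78.
        Var[W] = n(n+1)(2n+1)/24 - sum(t^3-t)/48 = 3900/24 - 78/48 = 160.875.
        z = (W - E[W]) / sqrt(Var[W]) = (34.5 - 39) / 12.6837 = -0.3548.
        Two-sided p = 2*Phi(z) = 0.722749.
Step 6: alpha = 0.05. fail to reject H0.

W+ = 34.5, W- = 43.5, W = min = 34.5, p = 0.722749, fail to reject H0.


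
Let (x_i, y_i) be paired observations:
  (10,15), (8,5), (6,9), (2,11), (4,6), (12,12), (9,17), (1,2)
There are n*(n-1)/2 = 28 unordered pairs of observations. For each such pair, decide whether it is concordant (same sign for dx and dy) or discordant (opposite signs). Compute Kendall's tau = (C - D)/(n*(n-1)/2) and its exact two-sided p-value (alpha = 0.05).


Step 1: Enumerate the 28 unordered pairs (i,j) with i<j and classify each by sign(x_j-x_i) * sign(y_j-y_i).
  (1,2):dx=-2,dy=-10->C; (1,3):dx=-4,dy=-6->C; (1,4):dx=-8,dy=-4->C; (1,5):dx=-6,dy=-9->C
  (1,6):dx=+2,dy=-3->D; (1,7):dx=-1,dy=+2->D; (1,8):dx=-9,dy=-13->C; (2,3):dx=-2,dy=+4->D
  (2,4):dx=-6,dy=+6->D; (2,5):dx=-4,dy=+1->D; (2,6):dx=+4,dy=+7->C; (2,7):dx=+1,dy=+12->C
  (2,8):dx=-7,dy=-3->C; (3,4):dx=-4,dy=+2->D; (3,5):dx=-2,dy=-3->C; (3,6):dx=+6,dy=+3->C
  (3,7):dx=+3,dy=+8->C; (3,8):dx=-5,dy=-7->C; (4,5):dx=+2,dy=-5->D; (4,6):dx=+10,dy=+1->C
  (4,7):dx=+7,dy=+6->C; (4,8):dx=-1,dy=-9->C; (5,6):dx=+8,dy=+6->C; (5,7):dx=+5,dy=+11->C
  (5,8):dx=-3,dy=-4->C; (6,7):dx=-3,dy=+5->D; (6,8):dx=-11,dy=-10->C; (7,8):dx=-8,dy=-15->C
Step 2: C = 20, D = 8, total pairs = 28.
Step 3: tau = (C - D)/(n(n-1)/2) = (20 - 8)/28 = 0.428571.
Step 4: Exact two-sided p-value (enumerate n! = 40320 permutations of y under H0): p = 0.178869.
Step 5: alpha = 0.05. fail to reject H0.

tau_b = 0.4286 (C=20, D=8), p = 0.178869, fail to reject H0.


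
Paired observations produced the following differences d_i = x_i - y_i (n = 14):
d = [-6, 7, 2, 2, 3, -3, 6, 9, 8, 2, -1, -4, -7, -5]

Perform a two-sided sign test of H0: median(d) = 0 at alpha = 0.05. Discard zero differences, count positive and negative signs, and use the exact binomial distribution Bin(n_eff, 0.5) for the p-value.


Step 1: Discard zero differences. Original n = 14; n_eff = number of nonzero differences = 14.
Nonzero differences (with sign): -6, +7, +2, +2, +3, -3, +6, +9, +8, +2, -1, -4, -7, -5
Step 2: Count signs: positive = 8, negative = 6.
Step 3: Under H0: P(positive) = 0.5, so the number of positives S ~ Bin(14, 0.5).
Step 4: Two-sided exact p-value = sum of Bin(14,0.5) probabilities at or below the observed probability = 0.790527.
Step 5: alpha = 0.05. fail to reject H0.

n_eff = 14, pos = 8, neg = 6, p = 0.790527, fail to reject H0.


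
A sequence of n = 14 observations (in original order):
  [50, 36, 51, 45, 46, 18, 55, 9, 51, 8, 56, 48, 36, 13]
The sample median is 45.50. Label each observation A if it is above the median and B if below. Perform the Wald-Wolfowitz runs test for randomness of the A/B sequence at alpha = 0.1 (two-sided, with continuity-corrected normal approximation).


Step 1: Compute median = 45.50; label A = above, B = below.
Labels in order: ABABABABABAABB  (n_A = 7, n_B = 7)
Step 2: Count runs R = 12.
Step 3: Under H0 (random ordering), E[R] = 2*n_A*n_B/(n_A+n_B) + 1 = 2*7*7/14 + 1 = 8.0000.
        Var[R] = 2*n_A*n_B*(2*n_A*n_B - n_A - n_B) / ((n_A+n_B)^2 * (n_A+n_B-1)) = 8232/2548 = 3.2308.
        SD[R] = 1.7974.
Step 4: Continuity-corrected z = (R - 0.5 - E[R]) / SD[R] = (12 - 0.5 - 8.0000) / 1.7974 = 1.9472.
Step 5: Two-sided p-value via normal approximation = 2*(1 - Phi(|z|)) = 0.051508.
Step 6: alpha = 0.1. reject H0.

R = 12, z = 1.9472, p = 0.051508, reject H0.


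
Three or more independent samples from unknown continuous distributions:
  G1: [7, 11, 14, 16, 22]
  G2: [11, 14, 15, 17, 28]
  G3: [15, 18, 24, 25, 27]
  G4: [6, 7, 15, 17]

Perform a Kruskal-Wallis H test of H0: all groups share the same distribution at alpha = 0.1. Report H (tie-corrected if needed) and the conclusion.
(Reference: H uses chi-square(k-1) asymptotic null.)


Step 1: Combine all N = 19 observations and assign midranks.
sorted (value, group, rank): (6,G4,1), (7,G1,2.5), (7,G4,2.5), (11,G1,4.5), (11,G2,4.5), (14,G1,6.5), (14,G2,6.5), (15,G2,9), (15,G3,9), (15,G4,9), (16,G1,11), (17,G2,12.5), (17,G4,12.5), (18,G3,14), (22,G1,15), (24,G3,16), (25,G3,17), (27,G3,18), (28,G2,19)
Step 2: Sum ranks within each group.
R_1 = 39.5 (n_1 = 5)
R_2 = 51.5 (n_2 = 5)
R_3 = 74 (n_3 = 5)
R_4 = 25 (n_4 = 4)
Step 3: H = 12/(N(N+1)) * sum(R_i^2/n_i) - 3(N+1)
     = 12/(19*20) * (39.5^2/5 + 51.5^2/5 + 74^2/5 + 25^2/4) - 3*20
     = 0.031579 * 2093.95 - 60
     = 6.124737.
Step 4: Ties present; correction factor C = 1 - 48/(19^3 - 19) = 0.992982. Corrected H = 6.124737 / 0.992982 = 6.168021.
Step 5: Under H0, H ~ chi^2(3); p-value = 0.103716.
Step 6: alpha = 0.1. fail to reject H0.

H = 6.1680, df = 3, p = 0.103716, fail to reject H0.


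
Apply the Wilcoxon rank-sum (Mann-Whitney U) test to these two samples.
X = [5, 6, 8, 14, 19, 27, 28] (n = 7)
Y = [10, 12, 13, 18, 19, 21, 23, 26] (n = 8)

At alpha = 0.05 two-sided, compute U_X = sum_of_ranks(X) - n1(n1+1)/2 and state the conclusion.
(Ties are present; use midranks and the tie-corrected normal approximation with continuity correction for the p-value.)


Step 1: Combine and sort all 15 observations; assign midranks.
sorted (value, group): (5,X), (6,X), (8,X), (10,Y), (12,Y), (13,Y), (14,X), (18,Y), (19,X), (19,Y), (21,Y), (23,Y), (26,Y), (27,X), (28,X)
ranks: 5->1, 6->2, 8->3, 10->4, 12->5, 13->6, 14->7, 18->8, 19->9.5, 19->9.5, 21->11, 23->12, 26->13, 27->14, 28->15
Step 2: Rank sum for X: R1 = 1 + 2 + 3 + 7 + 9.5 + 14 + 15 = 51.5.
Step 3: U_X = R1 - n1(n1+1)/2 = 51.5 - 7*8/2 = 51.5 - 28 = 23.5.
       U_Y = n1*n2 - U_X = 56 - 23.5 = 32.5.
Step 4: Ties are present, so use the tie-corrected normal approximation (with continuity correction) for the p-value.
Step 5: p-value = 0.643132; compare to alpha = 0.05. fail to reject H0.

U_X = 23.5, p = 0.643132, fail to reject H0 at alpha = 0.05.


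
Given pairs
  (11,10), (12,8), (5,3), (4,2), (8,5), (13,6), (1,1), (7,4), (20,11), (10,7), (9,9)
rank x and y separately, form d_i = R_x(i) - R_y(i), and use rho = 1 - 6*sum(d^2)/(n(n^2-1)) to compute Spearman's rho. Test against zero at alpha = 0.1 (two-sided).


Step 1: Rank x and y separately (midranks; no ties here).
rank(x): 11->8, 12->9, 5->3, 4->2, 8->5, 13->10, 1->1, 7->4, 20->11, 10->7, 9->6
rank(y): 10->10, 8->8, 3->3, 2->2, 5->5, 6->6, 1->1, 4->4, 11->11, 7->7, 9->9
Step 2: d_i = R_x(i) - R_y(i); compute d_i^2.
  (8-10)^2=4, (9-8)^2=1, (3-3)^2=0, (2-2)^2=0, (5-5)^2=0, (10-6)^2=16, (1-1)^2=0, (4-4)^2=0, (11-11)^2=0, (7-7)^2=0, (6-9)^2=9
sum(d^2) = 30.
Step 3: rho = 1 - 6*30 / (11*(11^2 - 1)) = 1 - 180/1320 = 0.863636.
Step 4: Under H0, t = rho * sqrt((n-2)/(1-rho^2)) = 5.1395 ~ t(9).
Step 5: Two-sided p-value from the t-distribution with 9 df = 0.000612.
Step 6: alpha = 0.1. reject H0.

rho = 0.8636, p = 0.000612, reject H0 at alpha = 0.1.


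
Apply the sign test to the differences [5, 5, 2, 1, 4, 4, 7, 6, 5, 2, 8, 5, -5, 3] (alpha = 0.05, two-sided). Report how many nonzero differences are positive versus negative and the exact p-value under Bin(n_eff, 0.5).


Step 1: Discard zero differences. Original n = 14; n_eff = number of nonzero differences = 14.
Nonzero differences (with sign): +5, +5, +2, +1, +4, +4, +7, +6, +5, +2, +8, +5, -5, +3
Step 2: Count signs: positive = 13, negative = 1.
Step 3: Under H0: P(positive) = 0.5, so the number of positives S ~ Bin(14, 0.5).
Step 4: Two-sided exact p-value = sum of Bin(14,0.5) probabilities at or below the observed probability = 0.001831.
Step 5: alpha = 0.05. reject H0.

n_eff = 14, pos = 13, neg = 1, p = 0.001831, reject H0.


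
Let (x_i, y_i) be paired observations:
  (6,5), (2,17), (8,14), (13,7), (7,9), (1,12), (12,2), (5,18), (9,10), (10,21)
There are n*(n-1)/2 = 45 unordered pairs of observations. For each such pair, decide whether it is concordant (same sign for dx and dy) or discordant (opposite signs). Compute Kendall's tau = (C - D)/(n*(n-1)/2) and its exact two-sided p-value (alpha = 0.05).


Step 1: Enumerate the 45 unordered pairs (i,j) with i<j and classify each by sign(x_j-x_i) * sign(y_j-y_i).
  (1,2):dx=-4,dy=+12->D; (1,3):dx=+2,dy=+9->C; (1,4):dx=+7,dy=+2->C; (1,5):dx=+1,dy=+4->C
  (1,6):dx=-5,dy=+7->D; (1,7):dx=+6,dy=-3->D; (1,8):dx=-1,dy=+13->D; (1,9):dx=+3,dy=+5->C
  (1,10):dx=+4,dy=+16->C; (2,3):dx=+6,dy=-3->D; (2,4):dx=+11,dy=-10->D; (2,5):dx=+5,dy=-8->D
  (2,6):dx=-1,dy=-5->C; (2,7):dx=+10,dy=-15->D; (2,8):dx=+3,dy=+1->C; (2,9):dx=+7,dy=-7->D
  (2,10):dx=+8,dy=+4->C; (3,4):dx=+5,dy=-7->D; (3,5):dx=-1,dy=-5->C; (3,6):dx=-7,dy=-2->C
  (3,7):dx=+4,dy=-12->D; (3,8):dx=-3,dy=+4->D; (3,9):dx=+1,dy=-4->D; (3,10):dx=+2,dy=+7->C
  (4,5):dx=-6,dy=+2->D; (4,6):dx=-12,dy=+5->D; (4,7):dx=-1,dy=-5->C; (4,8):dx=-8,dy=+11->D
  (4,9):dx=-4,dy=+3->D; (4,10):dx=-3,dy=+14->D; (5,6):dx=-6,dy=+3->D; (5,7):dx=+5,dy=-7->D
  (5,8):dx=-2,dy=+9->D; (5,9):dx=+2,dy=+1->C; (5,10):dx=+3,dy=+12->C; (6,7):dx=+11,dy=-10->D
  (6,8):dx=+4,dy=+6->C; (6,9):dx=+8,dy=-2->D; (6,10):dx=+9,dy=+9->C; (7,8):dx=-7,dy=+16->D
  (7,9):dx=-3,dy=+8->D; (7,10):dx=-2,dy=+19->D; (8,9):dx=+4,dy=-8->D; (8,10):dx=+5,dy=+3->C
  (9,10):dx=+1,dy=+11->C
Step 2: C = 18, D = 27, total pairs = 45.
Step 3: tau = (C - D)/(n(n-1)/2) = (18 - 27)/45 = -0.200000.
Step 4: Exact two-sided p-value (enumerate n! = 3628800 permutations of y under H0): p = 0.484313.
Step 5: alpha = 0.05. fail to reject H0.

tau_b = -0.2000 (C=18, D=27), p = 0.484313, fail to reject H0.


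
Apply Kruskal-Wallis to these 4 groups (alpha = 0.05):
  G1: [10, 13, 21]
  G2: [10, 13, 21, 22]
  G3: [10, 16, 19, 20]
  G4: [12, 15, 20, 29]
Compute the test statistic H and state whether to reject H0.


Step 1: Combine all N = 15 observations and assign midranks.
sorted (value, group, rank): (10,G1,2), (10,G2,2), (10,G3,2), (12,G4,4), (13,G1,5.5), (13,G2,5.5), (15,G4,7), (16,G3,8), (19,G3,9), (20,G3,10.5), (20,G4,10.5), (21,G1,12.5), (21,G2,12.5), (22,G2,14), (29,G4,15)
Step 2: Sum ranks within each group.
R_1 = 20 (n_1 = 3)
R_2 = 34 (n_2 = 4)
R_3 = 29.5 (n_3 = 4)
R_4 = 36.5 (n_4 = 4)
Step 3: H = 12/(N(N+1)) * sum(R_i^2/n_i) - 3(N+1)
     = 12/(15*16) * (20^2/3 + 34^2/4 + 29.5^2/4 + 36.5^2/4) - 3*16
     = 0.050000 * 972.958 - 48
     = 0.647917.
Step 4: Ties present; correction factor C = 1 - 42/(15^3 - 15) = 0.987500. Corrected H = 0.647917 / 0.987500 = 0.656118.
Step 5: Under H0, H ~ chi^2(3); p-value = 0.883474.
Step 6: alpha = 0.05. fail to reject H0.

H = 0.6561, df = 3, p = 0.883474, fail to reject H0.


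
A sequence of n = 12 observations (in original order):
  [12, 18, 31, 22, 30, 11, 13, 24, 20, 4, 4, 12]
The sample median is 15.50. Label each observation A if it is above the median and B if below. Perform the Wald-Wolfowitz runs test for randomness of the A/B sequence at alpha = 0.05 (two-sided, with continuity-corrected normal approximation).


Step 1: Compute median = 15.50; label A = above, B = below.
Labels in order: BAAAABBAABBB  (n_A = 6, n_B = 6)
Step 2: Count runs R = 5.
Step 3: Under H0 (random ordering), E[R] = 2*n_A*n_B/(n_A+n_B) + 1 = 2*6*6/12 + 1 = 7.0000.
        Var[R] = 2*n_A*n_B*(2*n_A*n_B - n_A - n_B) / ((n_A+n_B)^2 * (n_A+n_B-1)) = 4320/1584 = 2.7273.
        SD[R] = 1.6514.
Step 4: Continuity-corrected z = (R + 0.5 - E[R]) / SD[R] = (5 + 0.5 - 7.0000) / 1.6514 = -0.9083.
Step 5: Two-sided p-value via normal approximation = 2*(1 - Phi(|z|)) = 0.363722.
Step 6: alpha = 0.05. fail to reject H0.

R = 5, z = -0.9083, p = 0.363722, fail to reject H0.


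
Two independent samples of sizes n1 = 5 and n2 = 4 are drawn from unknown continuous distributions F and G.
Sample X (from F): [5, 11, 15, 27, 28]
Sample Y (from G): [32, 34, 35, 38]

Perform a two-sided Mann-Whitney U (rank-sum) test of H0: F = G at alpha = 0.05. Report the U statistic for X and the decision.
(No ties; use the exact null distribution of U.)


Step 1: Combine and sort all 9 observations; assign midranks.
sorted (value, group): (5,X), (11,X), (15,X), (27,X), (28,X), (32,Y), (34,Y), (35,Y), (38,Y)
ranks: 5->1, 11->2, 15->3, 27->4, 28->5, 32->6, 34->7, 35->8, 38->9
Step 2: Rank sum for X: R1 = 1 + 2 + 3 + 4 + 5 = 15.
Step 3: U_X = R1 - n1(n1+1)/2 = 15 - 5*6/2 = 15 - 15 = 0.
       U_Y = n1*n2 - U_X = 20 - 0 = 20.
Step 4: No ties, so the exact null distribution of U (based on enumerating the C(9,5) = 126 equally likely rank assignments) gives the two-sided p-value.
Step 5: p-value = 0.015873; compare to alpha = 0.05. reject H0.

U_X = 0, p = 0.015873, reject H0 at alpha = 0.05.


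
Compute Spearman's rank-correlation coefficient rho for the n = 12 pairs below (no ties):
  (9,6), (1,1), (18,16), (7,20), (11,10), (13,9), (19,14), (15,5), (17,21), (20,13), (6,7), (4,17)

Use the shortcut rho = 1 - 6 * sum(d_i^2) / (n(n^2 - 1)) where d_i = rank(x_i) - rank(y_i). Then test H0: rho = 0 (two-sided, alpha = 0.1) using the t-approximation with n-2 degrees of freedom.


Step 1: Rank x and y separately (midranks; no ties here).
rank(x): 9->5, 1->1, 18->10, 7->4, 11->6, 13->7, 19->11, 15->8, 17->9, 20->12, 6->3, 4->2
rank(y): 6->3, 1->1, 16->9, 20->11, 10->6, 9->5, 14->8, 5->2, 21->12, 13->7, 7->4, 17->10
Step 2: d_i = R_x(i) - R_y(i); compute d_i^2.
  (5-3)^2=4, (1-1)^2=0, (10-9)^2=1, (4-11)^2=49, (6-6)^2=0, (7-5)^2=4, (11-8)^2=9, (8-2)^2=36, (9-12)^2=9, (12-7)^2=25, (3-4)^2=1, (2-10)^2=64
sum(d^2) = 202.
Step 3: rho = 1 - 6*202 / (12*(12^2 - 1)) = 1 - 1212/1716 = 0.293706.
Step 4: Under H0, t = rho * sqrt((n-2)/(1-rho^2)) = 0.9716 ~ t(10).
Step 5: Two-sided p-value from the t-distribution with 10 df = 0.354148.
Step 6: alpha = 0.1. fail to reject H0.

rho = 0.2937, p = 0.354148, fail to reject H0 at alpha = 0.1.


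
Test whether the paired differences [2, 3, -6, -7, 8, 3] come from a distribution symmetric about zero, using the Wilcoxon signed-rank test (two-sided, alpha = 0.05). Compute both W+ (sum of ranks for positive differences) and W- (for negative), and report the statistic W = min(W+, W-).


Step 1: Drop any zero differences (none here) and take |d_i|.
|d| = [2, 3, 6, 7, 8, 3]
Step 2: Midrank |d_i| (ties get averaged ranks).
ranks: |2|->1, |3|->2.5, |6|->4, |7|->5, |8|->6, |3|->2.5
Step 3: Attach original signs; sum ranks with positive sign and with negative sign.
W+ = 1 + 2.5 + 6 + 2.5 = 12
W- = 4 + 5 = 9
(Check: W+ + W- = 21 should equal n(n+1)/2 = 21.)
Step 4: Test statistic W = min(W+, W-) = 9.
Step 5: Ties in |d|, so use the tie-corrected normal approximation.
        E[W] = n(n+1)/4 = 6*7/4 = 10.5.
        Tie groups: |d|=3 (t=2); sum(t^3 - t) = 6.
        Var[W] = n(n+1)(2n+1)/24 - sum(t^3-t)/48 = 546/24 - 6/48 = 22.625.
        z = (W - E[W]) / sqrt(Var[W]) = (9 - 10.5) / 4.7566 = -0.3154.
        Two-sided p = 2*Phi(z) = 0.752494.
Step 6: alpha = 0.05. fail to reject H0.

W+ = 12, W- = 9, W = min = 9, p = 0.752494, fail to reject H0.


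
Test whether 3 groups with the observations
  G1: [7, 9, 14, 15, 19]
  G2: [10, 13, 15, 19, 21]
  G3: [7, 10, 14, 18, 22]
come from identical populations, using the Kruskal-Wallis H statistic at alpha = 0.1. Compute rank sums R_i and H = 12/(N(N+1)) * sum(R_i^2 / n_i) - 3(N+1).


Step 1: Combine all N = 15 observations and assign midranks.
sorted (value, group, rank): (7,G1,1.5), (7,G3,1.5), (9,G1,3), (10,G2,4.5), (10,G3,4.5), (13,G2,6), (14,G1,7.5), (14,G3,7.5), (15,G1,9.5), (15,G2,9.5), (18,G3,11), (19,G1,12.5), (19,G2,12.5), (21,G2,14), (22,G3,15)
Step 2: Sum ranks within each group.
R_1 = 34 (n_1 = 5)
R_2 = 46.5 (n_2 = 5)
R_3 = 39.5 (n_3 = 5)
Step 3: H = 12/(N(N+1)) * sum(R_i^2/n_i) - 3(N+1)
     = 12/(15*16) * (34^2/5 + 46.5^2/5 + 39.5^2/5) - 3*16
     = 0.050000 * 975.7 - 48
     = 0.785000.
Step 4: Ties present; correction factor C = 1 - 30/(15^3 - 15) = 0.991071. Corrected H = 0.785000 / 0.991071 = 0.792072.
Step 5: Under H0, H ~ chi^2(2); p-value = 0.672982.
Step 6: alpha = 0.1. fail to reject H0.

H = 0.7921, df = 2, p = 0.672982, fail to reject H0.


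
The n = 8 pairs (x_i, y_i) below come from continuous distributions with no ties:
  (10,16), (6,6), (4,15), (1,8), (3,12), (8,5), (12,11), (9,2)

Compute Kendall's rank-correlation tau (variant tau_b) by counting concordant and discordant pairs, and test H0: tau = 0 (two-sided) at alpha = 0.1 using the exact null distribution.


Step 1: Enumerate the 28 unordered pairs (i,j) with i<j and classify each by sign(x_j-x_i) * sign(y_j-y_i).
  (1,2):dx=-4,dy=-10->C; (1,3):dx=-6,dy=-1->C; (1,4):dx=-9,dy=-8->C; (1,5):dx=-7,dy=-4->C
  (1,6):dx=-2,dy=-11->C; (1,7):dx=+2,dy=-5->D; (1,8):dx=-1,dy=-14->C; (2,3):dx=-2,dy=+9->D
  (2,4):dx=-5,dy=+2->D; (2,5):dx=-3,dy=+6->D; (2,6):dx=+2,dy=-1->D; (2,7):dx=+6,dy=+5->C
  (2,8):dx=+3,dy=-4->D; (3,4):dx=-3,dy=-7->C; (3,5):dx=-1,dy=-3->C; (3,6):dx=+4,dy=-10->D
  (3,7):dx=+8,dy=-4->D; (3,8):dx=+5,dy=-13->D; (4,5):dx=+2,dy=+4->C; (4,6):dx=+7,dy=-3->D
  (4,7):dx=+11,dy=+3->C; (4,8):dx=+8,dy=-6->D; (5,6):dx=+5,dy=-7->D; (5,7):dx=+9,dy=-1->D
  (5,8):dx=+6,dy=-10->D; (6,7):dx=+4,dy=+6->C; (6,8):dx=+1,dy=-3->D; (7,8):dx=-3,dy=-9->C
Step 2: C = 13, D = 15, total pairs = 28.
Step 3: tau = (C - D)/(n(n-1)/2) = (13 - 15)/28 = -0.071429.
Step 4: Exact two-sided p-value (enumerate n! = 40320 permutations of y under H0): p = 0.904861.
Step 5: alpha = 0.1. fail to reject H0.

tau_b = -0.0714 (C=13, D=15), p = 0.904861, fail to reject H0.


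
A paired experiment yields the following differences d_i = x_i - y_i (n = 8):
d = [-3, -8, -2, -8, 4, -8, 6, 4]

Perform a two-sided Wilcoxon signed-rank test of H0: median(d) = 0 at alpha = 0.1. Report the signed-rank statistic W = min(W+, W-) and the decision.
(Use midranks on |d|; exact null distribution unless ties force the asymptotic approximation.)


Step 1: Drop any zero differences (none here) and take |d_i|.
|d| = [3, 8, 2, 8, 4, 8, 6, 4]
Step 2: Midrank |d_i| (ties get averaged ranks).
ranks: |3|->2, |8|->7, |2|->1, |8|->7, |4|->3.5, |8|->7, |6|->5, |4|->3.5
Step 3: Attach original signs; sum ranks with positive sign and with negative sign.
W+ = 3.5 + 5 + 3.5 = 12
W- = 2 + 7 + 1 + 7 + 7 = 24
(Check: W+ + W- = 36 should equal n(n+1)/2 = 36.)
Step 4: Test statistic W = min(W+, W-) = 12.
Step 5: Ties in |d|, so use the tie-corrected normal approximation.
        E[W] = n(n+1)/4 = 8*9/4 = 18.
        Tie groups: |d|=4 (t=2), |d|=8 (t=3); sum(t^3 - t) = 30.
        Var[W] = n(n+1)(2n+1)/24 - sum(t^3-t)/48 = 1224/24 - 30/48 = 50.375.
        z = (W - E[W]) / sqrt(Var[W]) = (12 - 18) / 7.0975 = -0.8454.
        Two-sided p = 2*Phi(z) = 0.397908.
Step 6: alpha = 0.1. fail to reject H0.

W+ = 12, W- = 24, W = min = 12, p = 0.397908, fail to reject H0.


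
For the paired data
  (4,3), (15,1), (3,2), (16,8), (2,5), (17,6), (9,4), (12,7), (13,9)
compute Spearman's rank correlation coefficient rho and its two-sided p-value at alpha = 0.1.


Step 1: Rank x and y separately (midranks; no ties here).
rank(x): 4->3, 15->7, 3->2, 16->8, 2->1, 17->9, 9->4, 12->5, 13->6
rank(y): 3->3, 1->1, 2->2, 8->8, 5->5, 6->6, 4->4, 7->7, 9->9
Step 2: d_i = R_x(i) - R_y(i); compute d_i^2.
  (3-3)^2=0, (7-1)^2=36, (2-2)^2=0, (8-8)^2=0, (1-5)^2=16, (9-6)^2=9, (4-4)^2=0, (5-7)^2=4, (6-9)^2=9
sum(d^2) = 74.
Step 3: rho = 1 - 6*74 / (9*(9^2 - 1)) = 1 - 444/720 = 0.383333.
Step 4: Under H0, t = rho * sqrt((n-2)/(1-rho^2)) = 1.0981 ~ t(7).
Step 5: Two-sided p-value from the t-distribution with 7 df = 0.308495.
Step 6: alpha = 0.1. fail to reject H0.

rho = 0.3833, p = 0.308495, fail to reject H0 at alpha = 0.1.


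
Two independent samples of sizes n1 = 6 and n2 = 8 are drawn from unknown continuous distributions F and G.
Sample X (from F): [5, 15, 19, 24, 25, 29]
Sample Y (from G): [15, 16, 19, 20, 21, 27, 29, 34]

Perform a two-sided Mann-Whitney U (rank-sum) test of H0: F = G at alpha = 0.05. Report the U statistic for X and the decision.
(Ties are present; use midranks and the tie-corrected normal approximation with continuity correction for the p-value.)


Step 1: Combine and sort all 14 observations; assign midranks.
sorted (value, group): (5,X), (15,X), (15,Y), (16,Y), (19,X), (19,Y), (20,Y), (21,Y), (24,X), (25,X), (27,Y), (29,X), (29,Y), (34,Y)
ranks: 5->1, 15->2.5, 15->2.5, 16->4, 19->5.5, 19->5.5, 20->7, 21->8, 24->9, 25->10, 27->11, 29->12.5, 29->12.5, 34->14
Step 2: Rank sum for X: R1 = 1 + 2.5 + 5.5 + 9 + 10 + 12.5 = 40.5.
Step 3: U_X = R1 - n1(n1+1)/2 = 40.5 - 6*7/2 = 40.5 - 21 = 19.5.
       U_Y = n1*n2 - U_X = 48 - 19.5 = 28.5.
Step 4: Ties are present, so use the tie-corrected normal approximation (with continuity correction) for the p-value.
Step 5: p-value = 0.604382; compare to alpha = 0.05. fail to reject H0.

U_X = 19.5, p = 0.604382, fail to reject H0 at alpha = 0.05.


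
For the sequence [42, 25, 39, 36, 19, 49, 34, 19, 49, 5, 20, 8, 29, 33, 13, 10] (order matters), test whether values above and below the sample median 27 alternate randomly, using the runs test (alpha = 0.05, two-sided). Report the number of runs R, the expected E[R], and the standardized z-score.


Step 1: Compute median = 27; label A = above, B = below.
Labels in order: ABAABAABABBBAABB  (n_A = 8, n_B = 8)
Step 2: Count runs R = 10.
Step 3: Under H0 (random ordering), E[R] = 2*n_A*n_B/(n_A+n_B) + 1 = 2*8*8/16 + 1 = 9.0000.
        Var[R] = 2*n_A*n_B*(2*n_A*n_B - n_A - n_B) / ((n_A+n_B)^2 * (n_A+n_B-1)) = 14336/3840 = 3.7333.
        SD[R] = 1.9322.
Step 4: Continuity-corrected z = (R - 0.5 - E[R]) / SD[R] = (10 - 0.5 - 9.0000) / 1.9322 = 0.2588.
Step 5: Two-sided p-value via normal approximation = 2*(1 - Phi(|z|)) = 0.795809.
Step 6: alpha = 0.05. fail to reject H0.

R = 10, z = 0.2588, p = 0.795809, fail to reject H0.


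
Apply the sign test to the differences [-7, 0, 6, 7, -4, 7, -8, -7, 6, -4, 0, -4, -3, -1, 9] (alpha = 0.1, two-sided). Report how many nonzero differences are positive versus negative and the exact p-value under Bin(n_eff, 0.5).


Step 1: Discard zero differences. Original n = 15; n_eff = number of nonzero differences = 13.
Nonzero differences (with sign): -7, +6, +7, -4, +7, -8, -7, +6, -4, -4, -3, -1, +9
Step 2: Count signs: positive = 5, negative = 8.
Step 3: Under H0: P(positive) = 0.5, so the number of positives S ~ Bin(13, 0.5).
Step 4: Two-sided exact p-value = sum of Bin(13,0.5) probabilities at or below the observed probability = 0.581055.
Step 5: alpha = 0.1. fail to reject H0.

n_eff = 13, pos = 5, neg = 8, p = 0.581055, fail to reject H0.


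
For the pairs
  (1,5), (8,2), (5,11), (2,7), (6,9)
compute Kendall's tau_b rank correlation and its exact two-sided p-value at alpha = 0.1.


Step 1: Enumerate the 10 unordered pairs (i,j) with i<j and classify each by sign(x_j-x_i) * sign(y_j-y_i).
  (1,2):dx=+7,dy=-3->D; (1,3):dx=+4,dy=+6->C; (1,4):dx=+1,dy=+2->C; (1,5):dx=+5,dy=+4->C
  (2,3):dx=-3,dy=+9->D; (2,4):dx=-6,dy=+5->D; (2,5):dx=-2,dy=+7->D; (3,4):dx=-3,dy=-4->C
  (3,5):dx=+1,dy=-2->D; (4,5):dx=+4,dy=+2->C
Step 2: C = 5, D = 5, total pairs = 10.
Step 3: tau = (C - D)/(n(n-1)/2) = (5 - 5)/10 = 0.000000.
Step 4: Exact two-sided p-value (enumerate n! = 120 permutations of y under H0): p = 1.000000.
Step 5: alpha = 0.1. fail to reject H0.

tau_b = 0.0000 (C=5, D=5), p = 1.000000, fail to reject H0.


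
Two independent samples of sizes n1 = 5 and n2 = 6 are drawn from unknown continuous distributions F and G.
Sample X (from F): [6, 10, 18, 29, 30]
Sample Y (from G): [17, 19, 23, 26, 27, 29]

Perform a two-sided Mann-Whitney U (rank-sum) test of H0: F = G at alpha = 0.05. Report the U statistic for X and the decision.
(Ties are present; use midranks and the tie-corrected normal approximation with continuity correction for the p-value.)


Step 1: Combine and sort all 11 observations; assign midranks.
sorted (value, group): (6,X), (10,X), (17,Y), (18,X), (19,Y), (23,Y), (26,Y), (27,Y), (29,X), (29,Y), (30,X)
ranks: 6->1, 10->2, 17->3, 18->4, 19->5, 23->6, 26->7, 27->8, 29->9.5, 29->9.5, 30->11
Step 2: Rank sum for X: R1 = 1 + 2 + 4 + 9.5 + 11 = 27.5.
Step 3: U_X = R1 - n1(n1+1)/2 = 27.5 - 5*6/2 = 27.5 - 15 = 12.5.
       U_Y = n1*n2 - U_X = 30 - 12.5 = 17.5.
Step 4: Ties are present, so use the tie-corrected normal approximation (with continuity correction) for the p-value.
Step 5: p-value = 0.714379; compare to alpha = 0.05. fail to reject H0.

U_X = 12.5, p = 0.714379, fail to reject H0 at alpha = 0.05.


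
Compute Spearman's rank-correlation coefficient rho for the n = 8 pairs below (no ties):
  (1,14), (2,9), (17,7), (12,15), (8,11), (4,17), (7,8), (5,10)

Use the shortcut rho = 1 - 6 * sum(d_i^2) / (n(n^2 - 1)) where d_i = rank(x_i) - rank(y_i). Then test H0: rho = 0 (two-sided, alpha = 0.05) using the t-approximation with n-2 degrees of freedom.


Step 1: Rank x and y separately (midranks; no ties here).
rank(x): 1->1, 2->2, 17->8, 12->7, 8->6, 4->3, 7->5, 5->4
rank(y): 14->6, 9->3, 7->1, 15->7, 11->5, 17->8, 8->2, 10->4
Step 2: d_i = R_x(i) - R_y(i); compute d_i^2.
  (1-6)^2=25, (2-3)^2=1, (8-1)^2=49, (7-7)^2=0, (6-5)^2=1, (3-8)^2=25, (5-2)^2=9, (4-4)^2=0
sum(d^2) = 110.
Step 3: rho = 1 - 6*110 / (8*(8^2 - 1)) = 1 - 660/504 = -0.309524.
Step 4: Under H0, t = rho * sqrt((n-2)/(1-rho^2)) = -0.7973 ~ t(6).
Step 5: Two-sided p-value from the t-distribution with 6 df = 0.455645.
Step 6: alpha = 0.05. fail to reject H0.

rho = -0.3095, p = 0.455645, fail to reject H0 at alpha = 0.05.


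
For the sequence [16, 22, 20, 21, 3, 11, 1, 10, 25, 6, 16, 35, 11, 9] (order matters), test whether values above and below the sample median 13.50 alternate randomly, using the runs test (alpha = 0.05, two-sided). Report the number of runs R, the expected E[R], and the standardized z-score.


Step 1: Compute median = 13.50; label A = above, B = below.
Labels in order: AAAABBBBABAABB  (n_A = 7, n_B = 7)
Step 2: Count runs R = 6.
Step 3: Under H0 (random ordering), E[R] = 2*n_A*n_B/(n_A+n_B) + 1 = 2*7*7/14 + 1 = 8.0000.
        Var[R] = 2*n_A*n_B*(2*n_A*n_B - n_A - n_B) / ((n_A+n_B)^2 * (n_A+n_B-1)) = 8232/2548 = 3.2308.
        SD[R] = 1.7974.
Step 4: Continuity-corrected z = (R + 0.5 - E[R]) / SD[R] = (6 + 0.5 - 8.0000) / 1.7974 = -0.8345.
Step 5: Two-sided p-value via normal approximation = 2*(1 - Phi(|z|)) = 0.403986.
Step 6: alpha = 0.05. fail to reject H0.

R = 6, z = -0.8345, p = 0.403986, fail to reject H0.


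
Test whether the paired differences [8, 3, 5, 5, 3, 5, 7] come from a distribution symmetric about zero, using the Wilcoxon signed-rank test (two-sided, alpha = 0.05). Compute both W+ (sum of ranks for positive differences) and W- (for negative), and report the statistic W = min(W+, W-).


Step 1: Drop any zero differences (none here) and take |d_i|.
|d| = [8, 3, 5, 5, 3, 5, 7]
Step 2: Midrank |d_i| (ties get averaged ranks).
ranks: |8|->7, |3|->1.5, |5|->4, |5|->4, |3|->1.5, |5|->4, |7|->6
Step 3: Attach original signs; sum ranks with positive sign and with negative sign.
W+ = 7 + 1.5 + 4 + 4 + 1.5 + 4 + 6 = 28
W- = 0 = 0
(Check: W+ + W- = 28 should equal n(n+1)/2 = 28.)
Step 4: Test statistic W = min(W+, W-) = 0.
Step 5: Ties in |d|, so use the tie-corrected normal approximation.
        E[W] = n(n+1)/4 = 7*8/4 = 14.
        Tie groups: |d|=3 (t=2), |d|=5 (t=3); sum(t^3 - t) = 30.
        Var[W] = n(n+1)(2n+1)/24 - sum(t^3-t)/48 = 840/24 - 30/48 = 34.375.
        z = (W - E[W]) / sqrt(Var[W]) = (0 - 14) / 5.8630 = -2.3878.
        Two-sided p = 2*Phi(z) = 0.016947.
Step 6: alpha = 0.05. reject H0.

W+ = 28, W- = 0, W = min = 0, p = 0.016947, reject H0.


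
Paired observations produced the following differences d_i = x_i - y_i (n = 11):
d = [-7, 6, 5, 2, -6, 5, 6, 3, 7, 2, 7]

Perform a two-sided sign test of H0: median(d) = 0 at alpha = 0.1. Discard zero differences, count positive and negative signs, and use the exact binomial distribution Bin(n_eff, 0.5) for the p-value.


Step 1: Discard zero differences. Original n = 11; n_eff = number of nonzero differences = 11.
Nonzero differences (with sign): -7, +6, +5, +2, -6, +5, +6, +3, +7, +2, +7
Step 2: Count signs: positive = 9, negative = 2.
Step 3: Under H0: P(positive) = 0.5, so the number of positives S ~ Bin(11, 0.5).
Step 4: Two-sided exact p-value = sum of Bin(11,0.5) probabilities at or below the observed probability = 0.065430.
Step 5: alpha = 0.1. reject H0.

n_eff = 11, pos = 9, neg = 2, p = 0.065430, reject H0.


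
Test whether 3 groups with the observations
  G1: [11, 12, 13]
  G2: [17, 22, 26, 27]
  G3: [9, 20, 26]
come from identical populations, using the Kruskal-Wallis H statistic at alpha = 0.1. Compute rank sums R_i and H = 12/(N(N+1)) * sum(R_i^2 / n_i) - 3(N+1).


Step 1: Combine all N = 10 observations and assign midranks.
sorted (value, group, rank): (9,G3,1), (11,G1,2), (12,G1,3), (13,G1,4), (17,G2,5), (20,G3,6), (22,G2,7), (26,G2,8.5), (26,G3,8.5), (27,G2,10)
Step 2: Sum ranks within each group.
R_1 = 9 (n_1 = 3)
R_2 = 30.5 (n_2 = 4)
R_3 = 15.5 (n_3 = 3)
Step 3: H = 12/(N(N+1)) * sum(R_i^2/n_i) - 3(N+1)
     = 12/(10*11) * (9^2/3 + 30.5^2/4 + 15.5^2/3) - 3*11
     = 0.109091 * 339.646 - 33
     = 4.052273.
Step 4: Ties present; correction factor C = 1 - 6/(10^3 - 10) = 0.993939. Corrected H = 4.052273 / 0.993939 = 4.076982.
Step 5: Under H0, H ~ chi^2(2); p-value = 0.130225.
Step 6: alpha = 0.1. fail to reject H0.

H = 4.0770, df = 2, p = 0.130225, fail to reject H0.


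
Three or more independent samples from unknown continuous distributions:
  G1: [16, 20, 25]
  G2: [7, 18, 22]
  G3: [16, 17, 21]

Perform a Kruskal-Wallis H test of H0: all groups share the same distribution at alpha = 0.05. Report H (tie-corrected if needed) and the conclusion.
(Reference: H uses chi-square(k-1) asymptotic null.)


Step 1: Combine all N = 9 observations and assign midranks.
sorted (value, group, rank): (7,G2,1), (16,G1,2.5), (16,G3,2.5), (17,G3,4), (18,G2,5), (20,G1,6), (21,G3,7), (22,G2,8), (25,G1,9)
Step 2: Sum ranks within each group.
R_1 = 17.5 (n_1 = 3)
R_2 = 14 (n_2 = 3)
R_3 = 13.5 (n_3 = 3)
Step 3: H = 12/(N(N+1)) * sum(R_i^2/n_i) - 3(N+1)
     = 12/(9*10) * (17.5^2/3 + 14^2/3 + 13.5^2/3) - 3*10
     = 0.133333 * 228.167 - 30
     = 0.422222.
Step 4: Ties present; correction factor C = 1 - 6/(9^3 - 9) = 0.991667. Corrected H = 0.422222 / 0.991667 = 0.425770.
Step 5: Under H0, H ~ chi^2(2); p-value = 0.808249.
Step 6: alpha = 0.05. fail to reject H0.

H = 0.4258, df = 2, p = 0.808249, fail to reject H0.


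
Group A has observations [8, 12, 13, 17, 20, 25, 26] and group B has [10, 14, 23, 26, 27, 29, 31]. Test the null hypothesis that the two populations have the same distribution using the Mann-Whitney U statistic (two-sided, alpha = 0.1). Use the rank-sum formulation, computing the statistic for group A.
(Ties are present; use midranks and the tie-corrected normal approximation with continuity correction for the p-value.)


Step 1: Combine and sort all 14 observations; assign midranks.
sorted (value, group): (8,X), (10,Y), (12,X), (13,X), (14,Y), (17,X), (20,X), (23,Y), (25,X), (26,X), (26,Y), (27,Y), (29,Y), (31,Y)
ranks: 8->1, 10->2, 12->3, 13->4, 14->5, 17->6, 20->7, 23->8, 25->9, 26->10.5, 26->10.5, 27->12, 29->13, 31->14
Step 2: Rank sum for X: R1 = 1 + 3 + 4 + 6 + 7 + 9 + 10.5 = 40.5.
Step 3: U_X = R1 - n1(n1+1)/2 = 40.5 - 7*8/2 = 40.5 - 28 = 12.5.
       U_Y = n1*n2 - U_X = 49 - 12.5 = 36.5.
Step 4: Ties are present, so use the tie-corrected normal approximation (with continuity correction) for the p-value.
Step 5: p-value = 0.141282; compare to alpha = 0.1. fail to reject H0.

U_X = 12.5, p = 0.141282, fail to reject H0 at alpha = 0.1.


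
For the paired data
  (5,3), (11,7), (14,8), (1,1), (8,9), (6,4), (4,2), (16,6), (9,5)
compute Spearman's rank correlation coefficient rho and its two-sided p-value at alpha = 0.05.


Step 1: Rank x and y separately (midranks; no ties here).
rank(x): 5->3, 11->7, 14->8, 1->1, 8->5, 6->4, 4->2, 16->9, 9->6
rank(y): 3->3, 7->7, 8->8, 1->1, 9->9, 4->4, 2->2, 6->6, 5->5
Step 2: d_i = R_x(i) - R_y(i); compute d_i^2.
  (3-3)^2=0, (7-7)^2=0, (8-8)^2=0, (1-1)^2=0, (5-9)^2=16, (4-4)^2=0, (2-2)^2=0, (9-6)^2=9, (6-5)^2=1
sum(d^2) = 26.
Step 3: rho = 1 - 6*26 / (9*(9^2 - 1)) = 1 - 156/720 = 0.783333.
Step 4: Under H0, t = rho * sqrt((n-2)/(1-rho^2)) = 3.3341 ~ t(7).
Step 5: Two-sided p-value from the t-distribution with 7 df = 0.012520.
Step 6: alpha = 0.05. reject H0.

rho = 0.7833, p = 0.012520, reject H0 at alpha = 0.05.
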